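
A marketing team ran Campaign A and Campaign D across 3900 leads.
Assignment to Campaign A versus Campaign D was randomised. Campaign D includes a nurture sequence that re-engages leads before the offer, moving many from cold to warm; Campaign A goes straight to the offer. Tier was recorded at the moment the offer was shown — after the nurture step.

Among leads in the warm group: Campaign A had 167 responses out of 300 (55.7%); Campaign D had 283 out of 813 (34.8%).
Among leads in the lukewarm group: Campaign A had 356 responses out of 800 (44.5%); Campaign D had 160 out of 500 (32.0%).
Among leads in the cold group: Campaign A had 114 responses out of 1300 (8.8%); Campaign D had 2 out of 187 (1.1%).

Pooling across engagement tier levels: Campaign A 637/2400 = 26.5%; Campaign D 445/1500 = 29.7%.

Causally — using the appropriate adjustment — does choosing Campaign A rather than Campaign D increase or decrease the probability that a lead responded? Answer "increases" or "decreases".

Engagement tier is recorded after the campaign and is itself shifted by it — it sits on the causal path from campaign to outcome. Conditioning on a mediator would strip out part of the effect we want; the pooled comparison gives the total causal effect.
Pooled: Campaign A 26.5% vs Campaign D 29.7%; Campaign D is higher overall.

decreases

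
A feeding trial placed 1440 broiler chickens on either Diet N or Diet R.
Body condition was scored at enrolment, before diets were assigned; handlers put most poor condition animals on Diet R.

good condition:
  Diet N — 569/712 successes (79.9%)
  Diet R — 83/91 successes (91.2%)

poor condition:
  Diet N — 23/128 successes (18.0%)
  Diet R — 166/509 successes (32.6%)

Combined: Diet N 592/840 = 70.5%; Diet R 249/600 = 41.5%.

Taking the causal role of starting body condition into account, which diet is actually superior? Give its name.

Diet R

The imbalance in starting body condition arose from how broiler chickens were allocated, not from anything the diet did; and starting body condition independently affects the outcome. The pooled gap is confounded — condition on starting body condition.
Within each level — good condition: 79.9% vs 91.2%; poor condition: 18.0% vs 32.6% — Diet R is higher every time.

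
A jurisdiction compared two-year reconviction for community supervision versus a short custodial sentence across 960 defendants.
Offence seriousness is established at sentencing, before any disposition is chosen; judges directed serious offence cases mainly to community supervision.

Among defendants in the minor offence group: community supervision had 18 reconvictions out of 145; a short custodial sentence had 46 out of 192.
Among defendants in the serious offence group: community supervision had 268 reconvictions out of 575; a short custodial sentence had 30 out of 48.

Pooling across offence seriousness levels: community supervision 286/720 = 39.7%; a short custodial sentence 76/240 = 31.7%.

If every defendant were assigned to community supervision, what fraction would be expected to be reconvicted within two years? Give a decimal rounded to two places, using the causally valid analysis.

The stratified and pooled comparisons disagree (community supervision wins within each offence seriousness; a short custodial sentence wins overall), so the answer turns on the causal role of offence seriousness.
Since offence seriousness is a pre-existing factor (not a product of the disposition) and it affects the outcome on its own, it is a confounder. The stratified rates, not the pooled rate, identify the causal effect.
Standardising community supervision to the population offence seriousness mix: 0.351·18/145 + 0.649·268/575 = 0.346.

0.35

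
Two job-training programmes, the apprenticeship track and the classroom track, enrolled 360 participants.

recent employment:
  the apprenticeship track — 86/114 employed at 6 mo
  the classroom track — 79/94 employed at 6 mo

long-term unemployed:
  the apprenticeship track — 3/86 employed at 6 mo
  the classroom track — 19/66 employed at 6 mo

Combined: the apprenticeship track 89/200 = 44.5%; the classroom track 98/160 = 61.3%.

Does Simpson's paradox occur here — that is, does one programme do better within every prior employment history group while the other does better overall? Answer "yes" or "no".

Within each prior employment history level (recent employment 75.4% vs 84.0%; long-term unemployed 3.5% vs 28.8%), the classroom track has the higher rate every time. Pooled: 44.5% vs 61.3% — the classroom track has the higher rate overall. They agree.

no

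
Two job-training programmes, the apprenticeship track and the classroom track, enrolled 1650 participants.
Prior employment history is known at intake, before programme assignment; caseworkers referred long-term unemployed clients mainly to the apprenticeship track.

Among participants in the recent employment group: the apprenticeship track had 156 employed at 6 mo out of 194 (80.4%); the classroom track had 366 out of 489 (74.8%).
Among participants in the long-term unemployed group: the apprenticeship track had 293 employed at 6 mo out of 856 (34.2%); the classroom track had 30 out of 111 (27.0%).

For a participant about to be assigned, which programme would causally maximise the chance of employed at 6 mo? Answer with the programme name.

Here prior employment history is a common cause — it drives both which programme a case falls under and the outcome. The crude comparison mixes populations; the stratum-specific rates are the causally relevant ones.
Within each level — recent employment: 80.4% vs 74.8%; long-term unemployed: 34.2% vs 27.0% — the apprenticeship track is higher every time.

the apprenticeship track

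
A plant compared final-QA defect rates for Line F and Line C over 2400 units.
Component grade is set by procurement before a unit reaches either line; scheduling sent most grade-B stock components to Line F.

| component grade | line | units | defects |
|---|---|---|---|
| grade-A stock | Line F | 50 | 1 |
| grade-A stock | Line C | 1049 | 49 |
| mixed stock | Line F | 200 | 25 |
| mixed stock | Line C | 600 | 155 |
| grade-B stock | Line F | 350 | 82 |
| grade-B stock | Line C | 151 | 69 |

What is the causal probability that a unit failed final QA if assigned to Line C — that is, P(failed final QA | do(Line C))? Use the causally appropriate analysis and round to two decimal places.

0.20

The component grade-specific comparison favours Line F throughout, but the pooled figures favour Line C. The question is whether to condition on component grade.
Here component grade is a common cause — it drives both which line a case falls under and the outcome. The crude comparison mixes populations; the stratum-specific rates are the causally relevant ones.
Standardising Line C to the population component grade mix: 0.458·49/1049 + 0.333·155/600 + 0.209·69/151 = 0.203.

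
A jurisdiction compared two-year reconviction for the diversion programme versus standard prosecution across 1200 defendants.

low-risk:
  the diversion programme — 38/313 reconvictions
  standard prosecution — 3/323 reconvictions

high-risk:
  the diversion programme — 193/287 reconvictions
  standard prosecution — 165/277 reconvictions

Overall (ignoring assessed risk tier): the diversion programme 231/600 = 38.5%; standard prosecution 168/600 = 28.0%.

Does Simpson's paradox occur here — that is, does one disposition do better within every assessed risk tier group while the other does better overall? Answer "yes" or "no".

Within each assessed risk tier level (low-risk 12.1% vs 0.9%; high-risk 67.2% vs 59.6%), standard prosecution has the lower rate every time. Pooled: 38.5% vs 28.0% — standard prosecution has the lower rate overall. They agree.

no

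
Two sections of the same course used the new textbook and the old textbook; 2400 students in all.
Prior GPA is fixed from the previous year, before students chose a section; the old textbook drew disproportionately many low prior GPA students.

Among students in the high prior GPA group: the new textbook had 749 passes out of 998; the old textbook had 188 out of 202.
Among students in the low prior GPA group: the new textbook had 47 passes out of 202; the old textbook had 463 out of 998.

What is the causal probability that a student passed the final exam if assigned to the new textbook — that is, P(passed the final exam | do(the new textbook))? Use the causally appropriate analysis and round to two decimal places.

Prior GPA band differs across teaching methods for reasons unrelated to any effect of the teaching method itself, and it separately predicts the outcome — a classic confounder. We must compare within prior GPA band levels.
Standardising the new textbook to the population prior GPA band mix: 0.500·749/998 + 0.500·47/202 = 0.492.

0.49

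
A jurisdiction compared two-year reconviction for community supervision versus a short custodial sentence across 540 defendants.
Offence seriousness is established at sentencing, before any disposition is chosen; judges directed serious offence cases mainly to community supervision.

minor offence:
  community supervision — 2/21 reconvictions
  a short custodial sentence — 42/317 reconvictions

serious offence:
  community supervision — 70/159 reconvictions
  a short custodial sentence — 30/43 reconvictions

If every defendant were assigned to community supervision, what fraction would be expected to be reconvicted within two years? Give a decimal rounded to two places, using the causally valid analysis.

The stratified and pooled comparisons disagree (community supervision wins within each offence seriousness; a short custodial sentence wins overall), so the answer turns on the causal role of offence seriousness.
Nothing the disposition does changes offence seriousness; the imbalance is an allocation artefact. With offence seriousness also predicting the outcome, the pooled figure is confounded, and the within-stratum comparison is the causal one.
Standardising community supervision to the population offence seriousness mix: 0.626·2/21 + 0.374·70/159 = 0.224.

0.22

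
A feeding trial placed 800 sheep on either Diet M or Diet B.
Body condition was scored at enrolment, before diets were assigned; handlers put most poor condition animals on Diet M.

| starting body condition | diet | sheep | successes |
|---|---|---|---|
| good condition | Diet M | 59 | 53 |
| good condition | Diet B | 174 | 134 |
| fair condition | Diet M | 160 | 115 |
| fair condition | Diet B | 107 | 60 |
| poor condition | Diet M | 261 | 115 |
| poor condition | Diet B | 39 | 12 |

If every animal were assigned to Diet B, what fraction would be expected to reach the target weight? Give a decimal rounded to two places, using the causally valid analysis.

Within every starting body condition level Diet M has the higher rate, yet pooled Diet B does — Simpson's reversal.
Nothing the diet does changes starting body condition; the imbalance is an allocation artefact. With starting body condition also predicting the outcome, the pooled figure is confounded, and the within-stratum comparison is the causal one.
Standardising Diet B to the population starting body condition mix: 0.291·134/174 + 0.334·60/107 + 0.375·12/39 = 0.527.

0.53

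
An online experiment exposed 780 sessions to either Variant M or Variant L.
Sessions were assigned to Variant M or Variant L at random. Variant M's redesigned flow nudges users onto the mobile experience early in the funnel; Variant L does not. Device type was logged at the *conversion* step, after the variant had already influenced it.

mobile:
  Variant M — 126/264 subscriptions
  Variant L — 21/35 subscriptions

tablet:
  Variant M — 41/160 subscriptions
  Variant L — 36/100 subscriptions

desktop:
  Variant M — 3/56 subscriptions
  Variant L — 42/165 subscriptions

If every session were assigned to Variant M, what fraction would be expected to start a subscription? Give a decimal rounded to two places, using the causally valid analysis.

0.35

Device type is downstream of the variant. One should not condition on a consequence of treatment, so the overall rates are the right comparison.
So P(outcome | do(Variant M)) is just the pooled rate for Variant M: 170/480 = 0.354.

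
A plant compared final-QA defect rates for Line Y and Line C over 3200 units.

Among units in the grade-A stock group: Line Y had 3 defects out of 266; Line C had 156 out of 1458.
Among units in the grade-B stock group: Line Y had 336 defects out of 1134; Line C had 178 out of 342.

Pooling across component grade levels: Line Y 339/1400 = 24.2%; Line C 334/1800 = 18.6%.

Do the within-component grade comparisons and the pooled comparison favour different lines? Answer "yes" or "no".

yes

Within each component grade level (grade-A stock 1.1% vs 10.7%; grade-B stock 29.6% vs 52.0%), Line Y has the lower rate every time. Pooled: 24.2% vs 18.6% — Line C has the lower rate overall. The two comparisons disagree.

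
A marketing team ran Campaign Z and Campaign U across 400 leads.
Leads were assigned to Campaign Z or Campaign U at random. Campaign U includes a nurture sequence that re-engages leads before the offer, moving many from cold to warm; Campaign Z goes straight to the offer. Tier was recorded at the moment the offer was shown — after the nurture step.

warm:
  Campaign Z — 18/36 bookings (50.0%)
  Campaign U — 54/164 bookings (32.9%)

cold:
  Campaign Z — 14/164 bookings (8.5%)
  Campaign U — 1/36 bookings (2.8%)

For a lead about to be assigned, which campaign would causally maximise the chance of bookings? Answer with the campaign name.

Engagement tier lies on the pathway campaign → engagement tier → outcome, so adjusting for it blocks the indirect effect. For the total causal effect of campaign, use the unadjusted pooled rates.
Pooled: Campaign Z 16.0% vs Campaign U 27.5%; Campaign U is higher overall.

Campaign U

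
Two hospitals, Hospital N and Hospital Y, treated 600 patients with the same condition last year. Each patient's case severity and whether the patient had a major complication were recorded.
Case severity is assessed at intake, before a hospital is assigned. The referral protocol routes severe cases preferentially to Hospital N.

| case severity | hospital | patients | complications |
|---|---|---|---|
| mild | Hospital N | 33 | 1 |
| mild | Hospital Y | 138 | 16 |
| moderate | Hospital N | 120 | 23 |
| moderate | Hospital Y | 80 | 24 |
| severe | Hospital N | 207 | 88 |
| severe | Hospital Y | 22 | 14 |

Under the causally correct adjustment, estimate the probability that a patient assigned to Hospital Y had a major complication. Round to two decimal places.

0.38

The stratified and pooled comparisons disagree (Hospital N wins within each case severity; Hospital Y wins overall), so the answer turns on the causal role of case severity.
Here case severity is a common cause — it drives both which hospital a case falls under and the outcome. The crude comparison mixes populations; the stratum-specific rates are the causally relevant ones.
Standardising Hospital Y to the population case severity mix: 0.285·16/138 + 0.333·24/80 + 0.382·14/22 = 0.376.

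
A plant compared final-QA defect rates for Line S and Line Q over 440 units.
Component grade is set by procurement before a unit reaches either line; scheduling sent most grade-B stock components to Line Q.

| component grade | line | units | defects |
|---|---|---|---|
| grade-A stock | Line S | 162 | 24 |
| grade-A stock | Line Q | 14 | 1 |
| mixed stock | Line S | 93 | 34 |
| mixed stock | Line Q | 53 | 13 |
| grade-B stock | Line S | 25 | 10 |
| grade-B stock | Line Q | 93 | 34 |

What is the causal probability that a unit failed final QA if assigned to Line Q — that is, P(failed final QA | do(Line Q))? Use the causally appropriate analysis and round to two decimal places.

0.21

The component grade-specific comparison favours Line Q throughout, but the pooled figures favour Line S. The question is whether to condition on component grade.
Nothing the line does changes component grade; the imbalance is an allocation artefact. With component grade also predicting the outcome, the pooled figure is confounded, and the within-stratum comparison is the causal one.
Standardising Line Q to the population component grade mix: 0.400·1/14 + 0.332·13/53 + 0.268·34/93 = 0.208.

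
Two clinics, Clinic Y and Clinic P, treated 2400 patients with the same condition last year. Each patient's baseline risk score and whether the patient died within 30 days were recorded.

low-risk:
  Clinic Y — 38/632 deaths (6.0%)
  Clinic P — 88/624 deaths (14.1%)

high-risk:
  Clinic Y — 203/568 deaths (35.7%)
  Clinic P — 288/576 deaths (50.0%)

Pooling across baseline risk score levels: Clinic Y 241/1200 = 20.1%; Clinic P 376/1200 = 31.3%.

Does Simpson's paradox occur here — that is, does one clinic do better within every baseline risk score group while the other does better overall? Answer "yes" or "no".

no

Within each baseline risk score level (low-risk 6.0% vs 14.1%; high-risk 35.7% vs 50.0%), Clinic Y has the lower rate every time. Pooled: 20.1% vs 31.3% — Clinic Y has the lower rate overall. They agree.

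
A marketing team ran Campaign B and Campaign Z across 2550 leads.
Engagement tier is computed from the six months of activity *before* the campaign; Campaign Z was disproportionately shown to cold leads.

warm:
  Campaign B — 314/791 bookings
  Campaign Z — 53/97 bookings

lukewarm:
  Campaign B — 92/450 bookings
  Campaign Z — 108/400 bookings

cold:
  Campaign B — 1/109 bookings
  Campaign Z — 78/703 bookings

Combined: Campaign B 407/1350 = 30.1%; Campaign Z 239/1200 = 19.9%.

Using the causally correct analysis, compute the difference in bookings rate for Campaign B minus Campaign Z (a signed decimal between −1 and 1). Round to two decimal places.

Nothing the campaign does changes engagement tier; the imbalance is an allocation artefact. With engagement tier also predicting the outcome, the pooled figure is confounded, and the within-stratum comparison is the causal one.
Adjusting over the population distribution of engagement tier: 0.348·(0.397−0.546) + 0.333·(0.204−0.270) + 0.318·(0.009−0.111) = -0.106.

-0.11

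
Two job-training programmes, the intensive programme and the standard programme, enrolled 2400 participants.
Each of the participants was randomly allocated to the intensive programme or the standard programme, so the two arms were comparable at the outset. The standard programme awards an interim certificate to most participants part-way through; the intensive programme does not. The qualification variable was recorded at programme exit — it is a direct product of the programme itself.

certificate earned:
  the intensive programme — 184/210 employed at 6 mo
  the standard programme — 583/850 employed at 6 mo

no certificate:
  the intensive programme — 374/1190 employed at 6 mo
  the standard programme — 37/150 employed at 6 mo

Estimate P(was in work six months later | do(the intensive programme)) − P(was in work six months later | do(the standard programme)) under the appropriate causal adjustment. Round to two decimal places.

-0.22

Qualification attained during the programme lies on the pathway programme → qualification attained during the programme → outcome, so adjusting for it blocks the indirect effect. For the total causal effect of programme, use the unadjusted pooled rates.
The causal difference is the pooled difference: 0.399 − 0.620 = -0.221.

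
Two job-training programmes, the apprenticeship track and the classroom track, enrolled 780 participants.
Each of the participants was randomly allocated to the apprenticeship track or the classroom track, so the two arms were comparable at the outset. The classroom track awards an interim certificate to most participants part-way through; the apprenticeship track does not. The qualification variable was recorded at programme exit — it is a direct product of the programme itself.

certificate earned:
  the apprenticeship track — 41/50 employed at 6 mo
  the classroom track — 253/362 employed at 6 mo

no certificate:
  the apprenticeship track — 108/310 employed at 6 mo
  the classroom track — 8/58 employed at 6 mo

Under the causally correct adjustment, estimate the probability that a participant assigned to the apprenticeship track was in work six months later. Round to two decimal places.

the apprenticeship track is higher inside every qualification attained during the programme stratum but the classroom track is higher in aggregate. Whether to stratify depends on how qualification attained during the programme relates to the programme.
Stratifying would compare programmes among participants the programmes themselves sorted into qualification attained during the programme groups — a form of selection on an intermediate. The unconditioned pooled rates give the total causal effect.
So P(outcome | do(the apprenticeship track)) is just the pooled rate for the apprenticeship track: 149/360 = 0.414.

0.41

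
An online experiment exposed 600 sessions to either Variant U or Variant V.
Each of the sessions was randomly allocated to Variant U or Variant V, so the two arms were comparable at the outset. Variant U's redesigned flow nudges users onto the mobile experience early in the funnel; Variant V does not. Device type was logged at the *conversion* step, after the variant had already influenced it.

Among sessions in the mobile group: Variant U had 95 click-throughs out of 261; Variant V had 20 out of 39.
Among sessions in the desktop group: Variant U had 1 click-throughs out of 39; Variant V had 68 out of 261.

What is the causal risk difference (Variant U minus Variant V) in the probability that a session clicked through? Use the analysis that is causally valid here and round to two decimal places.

Because the variant influences device type, device type is a post-treatment mediator, not a confounder. Stratifying on it would bias the estimate; the causal effect is the crude pooled difference.
The causal difference is the pooled difference: 0.320 − 0.293 = +0.027.

+0.03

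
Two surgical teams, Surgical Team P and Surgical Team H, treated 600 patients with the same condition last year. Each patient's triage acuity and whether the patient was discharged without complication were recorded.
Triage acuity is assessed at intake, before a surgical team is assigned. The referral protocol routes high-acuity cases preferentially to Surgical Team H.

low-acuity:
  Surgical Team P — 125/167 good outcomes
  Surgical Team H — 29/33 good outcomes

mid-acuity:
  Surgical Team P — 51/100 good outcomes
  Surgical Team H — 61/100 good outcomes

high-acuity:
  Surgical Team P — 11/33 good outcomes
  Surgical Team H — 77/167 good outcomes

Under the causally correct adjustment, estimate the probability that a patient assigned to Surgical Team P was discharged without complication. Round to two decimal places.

Surgical Team H is higher inside every triage acuity stratum but Surgical Team P is higher in aggregate. Whether to stratify depends on how triage acuity relates to the surgical team.
The imbalance in triage acuity arose from how patients were allocated, not from anything the surgical team did; and triage acuity independently affects the outcome. The pooled gap is confounded — condition on triage acuity.
Standardising Surgical Team P to the population triage acuity mix: 0.333·125/167 + 0.333·51/100 + 0.333·11/33 = 0.531.

0.53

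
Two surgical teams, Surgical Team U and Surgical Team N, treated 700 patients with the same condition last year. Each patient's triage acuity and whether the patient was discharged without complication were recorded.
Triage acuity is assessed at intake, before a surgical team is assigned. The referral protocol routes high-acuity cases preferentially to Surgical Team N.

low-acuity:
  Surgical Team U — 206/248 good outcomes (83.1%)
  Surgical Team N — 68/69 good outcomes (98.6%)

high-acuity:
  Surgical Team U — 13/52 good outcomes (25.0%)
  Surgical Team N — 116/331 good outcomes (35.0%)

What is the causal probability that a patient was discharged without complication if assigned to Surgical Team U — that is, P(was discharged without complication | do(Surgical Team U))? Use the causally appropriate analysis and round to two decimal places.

0.51

The stratified and pooled comparisons disagree (Surgical Team N wins within each triage acuity; Surgical Team U wins overall), so the answer turns on the causal role of triage acuity.
Triage acuity satisfies the back-door criterion: it is not a descendant of the surgical team, and it blocks the spurious path from surgical team to outcome. Adjusting for it (i.e., using the within-triage acuity rates) gives the causal effect.
Standardising Surgical Team U to the population triage acuity mix: 0.453·206/248 + 0.547·13/52 = 0.513.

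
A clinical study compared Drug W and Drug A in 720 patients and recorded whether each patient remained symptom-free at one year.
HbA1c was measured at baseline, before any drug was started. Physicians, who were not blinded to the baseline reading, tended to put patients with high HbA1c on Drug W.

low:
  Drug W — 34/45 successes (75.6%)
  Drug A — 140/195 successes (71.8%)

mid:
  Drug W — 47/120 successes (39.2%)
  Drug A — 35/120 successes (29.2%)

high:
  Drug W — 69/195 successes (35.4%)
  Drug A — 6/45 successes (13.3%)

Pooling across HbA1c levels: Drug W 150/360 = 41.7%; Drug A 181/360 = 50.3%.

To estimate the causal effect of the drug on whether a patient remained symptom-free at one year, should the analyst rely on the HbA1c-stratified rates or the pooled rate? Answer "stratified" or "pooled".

stratified

The HbA1c-specific comparison favours Drug W throughout, but the pooled figures favour Drug A. The question is whether to condition on HbA1c.
HbA1c differs across drugs for reasons unrelated to any effect of the drug itself, and it separately predicts the outcome — a classic confounder. We must compare within HbA1c levels.
Within each level — low: 75.6% vs 71.8%; mid: 39.2% vs 29.2%; high: 35.4% vs 13.3% — Drug W is higher every time.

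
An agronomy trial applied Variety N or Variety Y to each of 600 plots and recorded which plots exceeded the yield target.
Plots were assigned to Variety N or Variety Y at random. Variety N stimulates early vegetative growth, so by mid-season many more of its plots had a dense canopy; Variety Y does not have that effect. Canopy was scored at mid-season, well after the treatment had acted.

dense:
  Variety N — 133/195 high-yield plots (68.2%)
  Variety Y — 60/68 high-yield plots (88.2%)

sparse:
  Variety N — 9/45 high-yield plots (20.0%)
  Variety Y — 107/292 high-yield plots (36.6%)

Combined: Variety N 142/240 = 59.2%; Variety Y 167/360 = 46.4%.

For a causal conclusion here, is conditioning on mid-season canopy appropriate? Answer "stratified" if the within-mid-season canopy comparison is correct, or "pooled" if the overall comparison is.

pooled

The stratified and pooled comparisons disagree (Variety Y wins within each mid-season canopy; Variety N wins overall), so the answer turns on the causal role of mid-season canopy.
Mid-season canopy here is a post-treatment variable shaped by the variety; conditioning on it would introduce bias rather than remove it. The overall comparison is the causal one.
Pooled: Variety N 59.2% vs Variety Y 46.4%; Variety N is higher overall.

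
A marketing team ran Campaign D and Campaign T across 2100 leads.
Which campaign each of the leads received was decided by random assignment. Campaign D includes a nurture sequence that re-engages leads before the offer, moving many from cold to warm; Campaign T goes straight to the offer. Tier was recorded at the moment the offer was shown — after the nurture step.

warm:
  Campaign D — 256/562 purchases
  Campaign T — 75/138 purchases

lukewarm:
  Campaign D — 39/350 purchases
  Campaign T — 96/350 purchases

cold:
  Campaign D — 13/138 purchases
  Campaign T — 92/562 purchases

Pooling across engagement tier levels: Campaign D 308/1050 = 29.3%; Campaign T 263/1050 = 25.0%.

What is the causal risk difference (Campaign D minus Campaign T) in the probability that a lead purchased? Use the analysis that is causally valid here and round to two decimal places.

Campaign T is higher inside every engagement tier stratum but Campaign D is higher in aggregate. Whether to stratify depends on how engagement tier relates to the campaign.
Because the campaign influences engagement tier, engagement tier is a post-treatment mediator, not a confounder. Stratifying on it would bias the estimate; the causal effect is the crude pooled difference.
The causal difference is the pooled difference: 0.293 − 0.250 = +0.043.

+0.04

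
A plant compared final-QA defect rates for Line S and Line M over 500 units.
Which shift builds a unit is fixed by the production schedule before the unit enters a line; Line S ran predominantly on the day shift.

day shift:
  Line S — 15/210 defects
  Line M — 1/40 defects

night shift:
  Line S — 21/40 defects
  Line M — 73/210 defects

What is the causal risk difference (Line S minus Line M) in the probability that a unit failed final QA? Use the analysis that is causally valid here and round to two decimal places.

+0.11

Line M is lower inside every shift stratum but Line S is lower in aggregate. Whether to stratify depends on how shift relates to the line.
Here shift is a common cause — it drives both which line a case falls under and the outcome. The crude comparison mixes populations; the stratum-specific rates are the causally relevant ones.
Adjusting over the population distribution of shift: 0.500·(0.071−0.025) + 0.500·(0.525−0.348) = +0.112.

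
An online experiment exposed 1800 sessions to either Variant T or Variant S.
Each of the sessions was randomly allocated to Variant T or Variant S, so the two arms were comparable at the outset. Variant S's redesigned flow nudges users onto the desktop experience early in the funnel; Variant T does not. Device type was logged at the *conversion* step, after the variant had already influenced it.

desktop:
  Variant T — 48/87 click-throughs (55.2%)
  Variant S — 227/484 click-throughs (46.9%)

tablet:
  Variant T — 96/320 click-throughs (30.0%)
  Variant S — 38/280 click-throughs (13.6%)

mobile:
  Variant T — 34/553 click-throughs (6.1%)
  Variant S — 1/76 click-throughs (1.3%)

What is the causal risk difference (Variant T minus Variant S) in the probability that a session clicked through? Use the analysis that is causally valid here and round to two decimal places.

-0.13

Stratifying would compare variants among sessions the variants themselves sorted into device type groups — a form of selection on an intermediate. The unconditioned pooled rates give the total causal effect.
The causal difference is the pooled difference: 0.185 − 0.317 = -0.131.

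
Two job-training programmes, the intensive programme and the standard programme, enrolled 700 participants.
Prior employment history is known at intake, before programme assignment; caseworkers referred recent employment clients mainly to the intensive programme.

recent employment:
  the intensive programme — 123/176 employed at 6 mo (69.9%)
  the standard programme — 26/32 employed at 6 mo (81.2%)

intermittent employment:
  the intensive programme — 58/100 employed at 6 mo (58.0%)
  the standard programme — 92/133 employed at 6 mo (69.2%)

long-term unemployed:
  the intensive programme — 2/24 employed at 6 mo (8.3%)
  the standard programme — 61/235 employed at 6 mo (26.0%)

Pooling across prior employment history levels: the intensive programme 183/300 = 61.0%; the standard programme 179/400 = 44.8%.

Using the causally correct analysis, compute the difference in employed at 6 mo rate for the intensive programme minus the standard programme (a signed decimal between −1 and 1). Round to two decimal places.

Prior employment history differs across programmes for reasons unrelated to any effect of the programme itself, and it separately predicts the outcome — a classic confounder. We must compare within prior employment history levels.
Adjusting over the population distribution of prior employment history: 0.297·(0.699−0.812) + 0.333·(0.580−0.692) + 0.370·(0.083−0.260) = -0.136.

-0.14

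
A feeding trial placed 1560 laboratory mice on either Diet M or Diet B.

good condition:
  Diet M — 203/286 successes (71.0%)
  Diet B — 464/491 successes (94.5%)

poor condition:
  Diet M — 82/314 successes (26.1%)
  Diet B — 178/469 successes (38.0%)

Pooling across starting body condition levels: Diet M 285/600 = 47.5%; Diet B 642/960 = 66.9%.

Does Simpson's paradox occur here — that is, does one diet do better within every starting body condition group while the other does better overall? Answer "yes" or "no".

no

Within each starting body condition level (good condition 71.0% vs 94.5%; poor condition 26.1% vs 38.0%), Diet B has the higher rate every time. Pooled: 47.5% vs 66.9% — Diet B has the higher rate overall. They agree.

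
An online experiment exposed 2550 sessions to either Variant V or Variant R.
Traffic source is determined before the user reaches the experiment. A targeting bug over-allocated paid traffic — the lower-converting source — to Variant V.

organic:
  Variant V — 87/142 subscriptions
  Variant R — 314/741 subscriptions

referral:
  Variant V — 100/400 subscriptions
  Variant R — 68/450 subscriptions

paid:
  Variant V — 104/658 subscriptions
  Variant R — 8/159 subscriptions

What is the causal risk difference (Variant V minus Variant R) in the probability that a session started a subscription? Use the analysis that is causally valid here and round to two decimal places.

+0.13

Here traffic source is a common cause — it drives both which variant a case falls under and the outcome. The crude comparison mixes populations; the stratum-specific rates are the causally relevant ones.
Adjusting over the population distribution of traffic source: 0.346·(0.613−0.424) + 0.333·(0.250−0.151) + 0.320·(0.158−0.050) = +0.133.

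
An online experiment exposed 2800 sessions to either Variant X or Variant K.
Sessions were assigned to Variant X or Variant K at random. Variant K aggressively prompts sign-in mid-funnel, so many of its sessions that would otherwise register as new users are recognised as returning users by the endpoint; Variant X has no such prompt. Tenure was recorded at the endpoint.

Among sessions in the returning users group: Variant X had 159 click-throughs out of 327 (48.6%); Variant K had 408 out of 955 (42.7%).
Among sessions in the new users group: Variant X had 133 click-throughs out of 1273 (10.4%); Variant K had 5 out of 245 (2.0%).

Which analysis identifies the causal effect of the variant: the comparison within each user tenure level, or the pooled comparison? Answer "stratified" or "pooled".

pooled

User tenure lies on the pathway variant → user tenure → outcome, so adjusting for it blocks the indirect effect. For the total causal effect of variant, use the unadjusted pooled rates.
Pooled: Variant X 18.2% vs Variant K 34.4%; Variant K is higher overall.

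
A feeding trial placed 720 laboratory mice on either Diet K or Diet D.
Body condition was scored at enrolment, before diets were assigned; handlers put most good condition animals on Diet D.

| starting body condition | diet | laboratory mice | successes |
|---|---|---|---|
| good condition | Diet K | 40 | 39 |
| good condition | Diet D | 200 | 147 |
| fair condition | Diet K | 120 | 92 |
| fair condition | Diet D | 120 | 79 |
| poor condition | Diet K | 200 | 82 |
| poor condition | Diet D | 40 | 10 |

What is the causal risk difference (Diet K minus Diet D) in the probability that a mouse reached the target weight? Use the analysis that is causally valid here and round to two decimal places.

+0.17

The imbalance in starting body condition arose from how laboratory mice were allocated, not from anything the diet did; and starting body condition independently affects the outcome. The pooled gap is confounded — condition on starting body condition.
Adjusting over the population distribution of starting body condition: 0.333·(0.975−0.735) + 0.333·(0.767−0.658) + 0.333·(0.410−0.250) = +0.169.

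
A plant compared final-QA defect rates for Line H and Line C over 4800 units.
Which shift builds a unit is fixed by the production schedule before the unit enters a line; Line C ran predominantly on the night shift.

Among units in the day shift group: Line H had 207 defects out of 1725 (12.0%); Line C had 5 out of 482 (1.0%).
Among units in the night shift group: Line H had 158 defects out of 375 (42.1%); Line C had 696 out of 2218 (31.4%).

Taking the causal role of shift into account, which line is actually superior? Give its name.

Within every shift level Line C has the lower rate, yet pooled Line H does — Simpson's reversal.
Shift differs across lines for reasons unrelated to any effect of the line itself, and it separately predicts the outcome — a classic confounder. We must compare within shift levels.
Within each level — day shift: 12.0% vs 1.0%; night shift: 42.1% vs 31.4% — Line C is lower every time.

Line C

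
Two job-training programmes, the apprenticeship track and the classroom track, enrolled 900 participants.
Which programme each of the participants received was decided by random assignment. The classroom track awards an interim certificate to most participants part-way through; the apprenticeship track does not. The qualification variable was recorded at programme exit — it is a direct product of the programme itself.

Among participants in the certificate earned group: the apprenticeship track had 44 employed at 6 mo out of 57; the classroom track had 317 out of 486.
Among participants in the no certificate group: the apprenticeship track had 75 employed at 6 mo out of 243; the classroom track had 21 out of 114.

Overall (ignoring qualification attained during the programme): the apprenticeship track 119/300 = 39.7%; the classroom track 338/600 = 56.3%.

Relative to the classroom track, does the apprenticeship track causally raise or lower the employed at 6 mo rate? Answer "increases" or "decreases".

decreases

The stratified and pooled comparisons disagree (the apprenticeship track wins within each qualification attained during the programme; the classroom track wins overall), so the answer turns on the causal role of qualification attained during the programme.
Qualification attained during the programme here is a post-treatment variable shaped by the programme; conditioning on it would introduce bias rather than remove it. The overall comparison is the causal one.
Pooled: the apprenticeship track 39.7% vs the classroom track 56.3%; the classroom track is higher overall.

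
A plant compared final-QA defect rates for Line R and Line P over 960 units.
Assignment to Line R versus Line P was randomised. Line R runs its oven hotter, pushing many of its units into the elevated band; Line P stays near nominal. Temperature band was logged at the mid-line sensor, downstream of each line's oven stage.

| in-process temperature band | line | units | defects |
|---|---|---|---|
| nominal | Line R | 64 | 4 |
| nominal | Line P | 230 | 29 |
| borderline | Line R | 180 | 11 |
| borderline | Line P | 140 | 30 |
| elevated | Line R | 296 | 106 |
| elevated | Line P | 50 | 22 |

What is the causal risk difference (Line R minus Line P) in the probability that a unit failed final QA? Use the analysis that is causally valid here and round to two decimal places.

The in-process temperature band-specific comparison favours Line R throughout, but the pooled figures favour Line P. The question is whether to condition on in-process temperature band.
Stratifying would compare lines among units the lines themselves sorted into in-process temperature band groups — a form of selection on an intermediate. The unconditioned pooled rates give the total causal effect.
The causal difference is the pooled difference: 0.224 − 0.193 = +0.031.

+0.03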